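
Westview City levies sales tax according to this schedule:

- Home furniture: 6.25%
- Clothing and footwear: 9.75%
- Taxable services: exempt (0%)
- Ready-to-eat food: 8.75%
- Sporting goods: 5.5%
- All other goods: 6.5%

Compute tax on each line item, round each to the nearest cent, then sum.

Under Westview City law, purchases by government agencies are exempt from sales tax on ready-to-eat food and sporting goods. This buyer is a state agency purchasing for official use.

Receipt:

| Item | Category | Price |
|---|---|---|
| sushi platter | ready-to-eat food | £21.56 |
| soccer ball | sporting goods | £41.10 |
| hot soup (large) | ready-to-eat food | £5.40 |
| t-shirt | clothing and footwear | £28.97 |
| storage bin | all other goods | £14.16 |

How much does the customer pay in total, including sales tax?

£114.93

Sushi platter £21.56: ready-to-eat food, buyer-exempt → 0% → £0.00
Soccer ball £41.10: sporting goods, buyer-exempt → 0% → £0.00
Hot soup (large) £5.40: ready-to-eat food, buyer-exempt → 0% → £0.00
T-shirt £28.97: clothing and footwear → 9.75% → £2.82
Storage bin £14.16: all other goods → 6.5% → £0.92
Subtotal = £111.19; tax = £3.74; total due = £114.93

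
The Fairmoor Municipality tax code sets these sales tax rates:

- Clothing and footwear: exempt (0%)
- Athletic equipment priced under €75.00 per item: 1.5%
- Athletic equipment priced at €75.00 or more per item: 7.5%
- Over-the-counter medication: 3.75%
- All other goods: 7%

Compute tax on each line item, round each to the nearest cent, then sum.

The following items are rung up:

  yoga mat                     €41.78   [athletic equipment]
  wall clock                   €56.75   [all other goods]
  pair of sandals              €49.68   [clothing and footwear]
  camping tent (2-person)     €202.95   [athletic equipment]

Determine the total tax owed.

€19.82

Yoga mat €41.78: athletic equipment, under €75.00 → 1.5% → €0.63
Wall clock €56.75: all other goods → 7% → €3.97
Pair of sandals €49.68: clothing and footwear → 0% → €0.00
Camping tent (2-person) €202.95: athletic equipment, €75.00 or more → 7.5% → €15.22
Total tax = €0.63 + €3.97 + €15.22 = €19.82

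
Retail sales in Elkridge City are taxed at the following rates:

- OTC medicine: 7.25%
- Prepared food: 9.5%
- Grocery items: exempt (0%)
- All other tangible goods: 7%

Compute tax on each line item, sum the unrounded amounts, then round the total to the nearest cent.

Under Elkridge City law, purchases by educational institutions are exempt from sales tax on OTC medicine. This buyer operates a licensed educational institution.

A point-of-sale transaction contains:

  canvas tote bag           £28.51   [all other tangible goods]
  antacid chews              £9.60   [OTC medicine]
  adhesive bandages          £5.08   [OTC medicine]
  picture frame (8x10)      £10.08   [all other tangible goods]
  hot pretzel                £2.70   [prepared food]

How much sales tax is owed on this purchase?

Canvas tote bag £28.51: all other tangible goods → 7% → £1.9957
Antacid chews £9.60: OTC medicine, buyer-exempt → 0% → £0.00
Adhesive bandages £5.08: OTC medicine, buyer-exempt → 0% → £0.00
Picture frame (8x10) £10.08: all other tangible goods → 7% → £0.7056
Hot pretzel £2.70: prepared food → 9.5% → £0.2565
Unrounded tax sum = £2.9578 → £2.96

£2.96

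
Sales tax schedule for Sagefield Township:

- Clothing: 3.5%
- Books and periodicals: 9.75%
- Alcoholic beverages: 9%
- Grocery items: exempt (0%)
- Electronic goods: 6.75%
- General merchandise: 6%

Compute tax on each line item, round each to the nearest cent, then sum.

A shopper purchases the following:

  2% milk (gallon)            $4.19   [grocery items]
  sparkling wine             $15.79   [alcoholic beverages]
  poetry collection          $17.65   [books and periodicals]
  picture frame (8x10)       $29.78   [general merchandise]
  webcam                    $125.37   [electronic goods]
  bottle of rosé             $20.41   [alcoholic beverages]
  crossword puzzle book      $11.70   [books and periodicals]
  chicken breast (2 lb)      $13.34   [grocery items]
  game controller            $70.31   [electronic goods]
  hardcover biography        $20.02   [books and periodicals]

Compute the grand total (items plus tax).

2% milk (gallon) $4.19: grocery items → 0% → $0.00
Sparkling wine $15.79: alcoholic beverages → 9% → $1.42
Poetry collection $17.65: books and periodicals → 9.75% → $1.72
Picture frame (8x10) $29.78: general merchandise → 6% → $1.79
Webcam $125.37: electronic goods → 6.75% → $8.46
Bottle of rosé $20.41: alcoholic beverages → 9% → $1.84
Crossword puzzle book $11.70: books and periodicals → 9.75% → $1.14
Chicken breast (2 lb) $13.34: grocery items → 0% → $0.00
Game controller $70.31: electronic goods → 6.75% → $4.75
Hardcover biography $20.02: books and periodicals → 9.75% → $1.95
Subtotal = $328.56; tax = $23.07; total due = $351.63

$351.63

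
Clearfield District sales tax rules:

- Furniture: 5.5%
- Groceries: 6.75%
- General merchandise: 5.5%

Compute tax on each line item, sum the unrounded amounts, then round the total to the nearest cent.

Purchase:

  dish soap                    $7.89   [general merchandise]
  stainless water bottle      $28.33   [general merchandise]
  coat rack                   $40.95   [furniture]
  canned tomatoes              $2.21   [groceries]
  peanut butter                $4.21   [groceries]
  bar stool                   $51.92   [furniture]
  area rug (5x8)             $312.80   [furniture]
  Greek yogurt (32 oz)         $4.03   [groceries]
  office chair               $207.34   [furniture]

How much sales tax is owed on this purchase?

$36.41

Dish soap $7.89: general merchandise → 5.5% → $0.43395
Stainless water bottle $28.33: general merchandise → 5.5% → $1.55815
Coat rack $40.95: furniture → 5.5% → $2.25225
Canned tomatoes $2.21: groceries → 6.75% → $0.149175
Peanut butter $4.21: groceries → 6.75% → $0.284175
Bar stool $51.92: furniture → 5.5% → $2.8556
Area rug (5x8) $312.80: furniture → 5.5% → $17.204
Greek yogurt (32 oz) $4.03: groceries → 6.75% → $0.272025
Office chair $207.34: furniture → 5.5% → $11.4037
Unrounded tax sum = $36.413025 → $36.41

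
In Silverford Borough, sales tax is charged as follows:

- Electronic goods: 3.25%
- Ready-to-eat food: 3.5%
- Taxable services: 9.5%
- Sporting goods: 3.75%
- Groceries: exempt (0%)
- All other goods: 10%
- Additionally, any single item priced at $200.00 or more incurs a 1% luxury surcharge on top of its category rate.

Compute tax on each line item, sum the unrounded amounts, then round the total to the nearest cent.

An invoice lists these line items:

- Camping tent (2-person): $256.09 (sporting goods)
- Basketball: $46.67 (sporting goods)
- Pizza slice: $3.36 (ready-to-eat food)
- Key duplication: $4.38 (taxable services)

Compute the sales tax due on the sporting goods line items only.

Camping tent (2-person) $256.09: sporting goods → 3.75% + 1% surcharge = 4.75% → $12.164275
Basketball $46.67: sporting goods → 3.75% → $1.750125
Tax on sporting goods: unrounded sum = $13.9144 → $13.91

$13.91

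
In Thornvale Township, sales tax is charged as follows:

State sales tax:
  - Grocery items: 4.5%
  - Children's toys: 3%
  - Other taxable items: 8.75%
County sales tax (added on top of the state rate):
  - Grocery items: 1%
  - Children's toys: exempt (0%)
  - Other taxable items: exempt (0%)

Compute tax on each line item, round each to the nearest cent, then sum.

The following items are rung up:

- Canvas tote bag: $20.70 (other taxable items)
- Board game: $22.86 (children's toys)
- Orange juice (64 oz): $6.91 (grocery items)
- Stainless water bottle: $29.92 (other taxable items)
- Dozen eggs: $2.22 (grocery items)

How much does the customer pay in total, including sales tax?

Canvas tote bag $20.70: other taxable items → 8.75% + 0% county = 8.75% → $1.81
Board game $22.86: children's toys → 3% + 0% county = 3% → $0.69
Orange juice (64 oz) $6.91: grocery items → 4.5% + 1% county = 5.5% → $0.38
Stainless water bottle $29.92: other taxable items → 8.75% + 0% county = 8.75% → $2.62
Dozen eggs $2.22: grocery items → 4.5% + 1% county = 5.5% → $0.12
Subtotal = $82.61; tax = $5.62; total due = $88.23

$88.23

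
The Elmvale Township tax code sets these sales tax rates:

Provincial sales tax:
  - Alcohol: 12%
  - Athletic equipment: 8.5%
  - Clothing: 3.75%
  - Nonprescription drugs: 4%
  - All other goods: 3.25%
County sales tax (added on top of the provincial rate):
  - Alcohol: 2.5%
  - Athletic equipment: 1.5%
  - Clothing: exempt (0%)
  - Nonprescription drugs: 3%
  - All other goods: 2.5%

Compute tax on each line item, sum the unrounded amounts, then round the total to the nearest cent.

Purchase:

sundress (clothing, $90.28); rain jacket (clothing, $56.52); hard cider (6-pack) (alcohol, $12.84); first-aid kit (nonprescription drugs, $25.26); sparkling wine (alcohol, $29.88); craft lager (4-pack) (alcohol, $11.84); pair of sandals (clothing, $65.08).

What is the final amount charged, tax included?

$309.32

Sundress $90.28: clothing → 3.75% + 0% county = 3.75% → $3.3855
Rain jacket $56.52: clothing → 3.75% + 0% county = 3.75% → $2.1195
Hard cider (6-pack) $12.84: alcohol → 12% + 2.5% county = 14.5% → $1.8618
First-aid kit $25.26: nonprescription drugs → 4% + 3% county = 7% → $1.7682
Sparkling wine $29.88: alcohol → 12% + 2.5% county = 14.5% → $4.3326
Craft lager (4-pack) $11.84: alcohol → 12% + 2.5% county = 14.5% → $1.7168
Pair of sandals $65.08: clothing → 3.75% + 0% county = 3.75% → $2.4405
Subtotal = $291.70; unrounded tax = $17.6249 → $17.62; total due = $309.32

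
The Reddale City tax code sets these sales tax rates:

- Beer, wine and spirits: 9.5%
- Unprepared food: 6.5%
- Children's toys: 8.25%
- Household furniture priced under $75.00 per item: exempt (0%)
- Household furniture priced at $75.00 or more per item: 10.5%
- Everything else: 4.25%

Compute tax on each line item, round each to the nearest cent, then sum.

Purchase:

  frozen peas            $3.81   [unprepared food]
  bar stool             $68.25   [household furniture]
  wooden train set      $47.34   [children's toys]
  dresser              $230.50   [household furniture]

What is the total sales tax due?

$28.36

Frozen peas $3.81: unprepared food → 6.5% → $0.25
Bar stool $68.25: household furniture, under $75.00 → 0% → $0.00
Wooden train set $47.34: children's toys → 8.25% → $3.91
Dresser $230.50: household furniture, $75.00 or more → 10.5% → $24.20
Total tax = $0.25 + $3.91 + $24.20 = $28.36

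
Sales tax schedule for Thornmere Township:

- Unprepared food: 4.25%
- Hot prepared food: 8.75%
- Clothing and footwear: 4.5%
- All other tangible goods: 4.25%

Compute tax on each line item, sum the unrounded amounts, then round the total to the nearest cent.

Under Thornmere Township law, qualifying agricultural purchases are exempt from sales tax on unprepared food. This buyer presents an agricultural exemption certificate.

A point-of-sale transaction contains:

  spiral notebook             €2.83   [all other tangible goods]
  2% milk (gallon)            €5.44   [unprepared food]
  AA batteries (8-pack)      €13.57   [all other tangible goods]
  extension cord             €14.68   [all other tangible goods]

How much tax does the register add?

Spiral notebook €2.83: all other tangible goods → 4.25% → €0.120275
2% milk (gallon) €5.44: unprepared food, buyer-exempt → 0% → €0.00
AA batteries (8-pack) €13.57: all other tangible goods → 4.25% → €0.576725
Extension cord €14.68: all other tangible goods → 4.25% → €0.6239
Unrounded tax sum = €1.3209 → €1.32

€1.32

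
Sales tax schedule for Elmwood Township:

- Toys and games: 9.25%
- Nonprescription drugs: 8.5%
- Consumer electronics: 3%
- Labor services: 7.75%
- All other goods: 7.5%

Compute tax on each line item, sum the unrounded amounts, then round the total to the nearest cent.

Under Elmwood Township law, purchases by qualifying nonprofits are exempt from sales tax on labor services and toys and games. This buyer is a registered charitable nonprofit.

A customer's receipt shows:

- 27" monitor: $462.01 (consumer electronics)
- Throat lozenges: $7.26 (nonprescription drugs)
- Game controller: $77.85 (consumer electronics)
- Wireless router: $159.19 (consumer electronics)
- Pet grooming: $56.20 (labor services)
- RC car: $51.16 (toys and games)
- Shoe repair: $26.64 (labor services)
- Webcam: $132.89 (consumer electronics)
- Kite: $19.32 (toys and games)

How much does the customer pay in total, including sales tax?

$1018.10

27" monitor $462.01: consumer electronics → 3% → $13.8603
Throat lozenges $7.26: nonprescription drugs → 8.5% → $0.6171
Game controller $77.85: consumer electronics → 3% → $2.3355
Wireless router $159.19: consumer electronics → 3% → $4.7757
Pet grooming $56.20: labor services, buyer-exempt → 0% → $0.00
RC car $51.16: toys and games, buyer-exempt → 0% → $0.00
Shoe repair $26.64: labor services, buyer-exempt → 0% → $0.00
Webcam $132.89: consumer electronics → 3% → $3.9867
Kite $19.32: toys and games, buyer-exempt → 0% → $0.00
Subtotal = $992.52; unrounded tax = $25.5753 → $25.58; total due = $1018.10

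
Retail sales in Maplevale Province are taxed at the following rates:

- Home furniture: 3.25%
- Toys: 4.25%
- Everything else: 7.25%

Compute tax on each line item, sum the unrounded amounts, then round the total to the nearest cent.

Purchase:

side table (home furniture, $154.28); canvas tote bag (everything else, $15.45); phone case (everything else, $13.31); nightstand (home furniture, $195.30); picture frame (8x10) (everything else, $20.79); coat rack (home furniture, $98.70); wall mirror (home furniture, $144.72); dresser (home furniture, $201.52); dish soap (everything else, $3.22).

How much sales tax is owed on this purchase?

$29.65

Side table $154.28: home furniture → 3.25% → $5.0141
Canvas tote bag $15.45: everything else → 7.25% → $1.120125
Phone case $13.31: everything else → 7.25% → $0.964975
Nightstand $195.30: home furniture → 3.25% → $6.34725
Picture frame (8x10) $20.79: everything else → 7.25% → $1.507275
Coat rack $98.70: home furniture → 3.25% → $3.20775
Wall mirror $144.72: home furniture → 3.25% → $4.7034
Dresser $201.52: home furniture → 3.25% → $6.5494
Dish soap $3.22: everything else → 7.25% → $0.23345
Unrounded tax sum = $29.647725 → $29.65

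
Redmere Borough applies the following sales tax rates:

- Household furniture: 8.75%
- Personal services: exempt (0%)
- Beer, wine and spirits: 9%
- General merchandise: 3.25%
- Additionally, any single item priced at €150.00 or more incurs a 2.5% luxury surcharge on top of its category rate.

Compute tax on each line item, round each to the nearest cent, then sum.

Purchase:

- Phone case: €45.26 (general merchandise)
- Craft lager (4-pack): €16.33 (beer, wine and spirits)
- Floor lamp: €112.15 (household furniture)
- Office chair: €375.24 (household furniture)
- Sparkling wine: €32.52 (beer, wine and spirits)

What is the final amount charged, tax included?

Phone case €45.26: general merchandise → 3.25% → €1.47
Craft lager (4-pack) €16.33: beer, wine and spirits → 9% → €1.47
Floor lamp €112.15: household furniture → 8.75% → €9.81
Office chair €375.24: household furniture → 8.75% + 2.5% surcharge = 11.25% → €42.21
Sparkling wine €32.52: beer, wine and spirits → 9% → €2.93
Subtotal = €581.50; tax = €57.89; total due = €639.39

€639.39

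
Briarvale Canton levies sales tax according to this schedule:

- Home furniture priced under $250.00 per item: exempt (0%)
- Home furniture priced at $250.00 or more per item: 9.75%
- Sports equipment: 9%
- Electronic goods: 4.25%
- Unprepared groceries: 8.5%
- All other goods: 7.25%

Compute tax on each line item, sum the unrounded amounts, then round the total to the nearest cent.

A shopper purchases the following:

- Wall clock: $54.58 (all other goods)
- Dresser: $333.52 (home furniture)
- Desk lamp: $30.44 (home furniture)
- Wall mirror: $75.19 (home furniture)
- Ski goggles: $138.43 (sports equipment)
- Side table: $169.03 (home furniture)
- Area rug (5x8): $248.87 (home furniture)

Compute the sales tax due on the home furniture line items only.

$32.52

Dresser $333.52: home furniture, $250.00 or more → 9.75% → $32.5182
Desk lamp $30.44: home furniture, under $250.00 → 0% → $0.00
Wall mirror $75.19: home furniture, under $250.00 → 0% → $0.00
Side table $169.03: home furniture, under $250.00 → 0% → $0.00
Area rug (5x8) $248.87: home furniture, under $250.00 → 0% → $0.00
Tax on home furniture: unrounded sum = $32.5182 → $32.52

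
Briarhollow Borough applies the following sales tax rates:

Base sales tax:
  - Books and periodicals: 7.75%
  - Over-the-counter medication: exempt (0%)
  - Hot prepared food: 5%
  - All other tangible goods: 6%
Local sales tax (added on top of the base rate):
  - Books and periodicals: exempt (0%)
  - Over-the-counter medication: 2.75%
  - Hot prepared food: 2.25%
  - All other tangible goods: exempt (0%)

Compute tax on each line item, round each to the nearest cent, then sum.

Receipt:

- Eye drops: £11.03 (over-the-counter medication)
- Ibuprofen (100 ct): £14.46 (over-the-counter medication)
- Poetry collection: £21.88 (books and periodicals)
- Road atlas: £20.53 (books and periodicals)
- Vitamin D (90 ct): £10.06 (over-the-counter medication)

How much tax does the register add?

Eye drops £11.03: over-the-counter medication → 0% + 2.75% local = 2.75% → £0.30
Ibuprofen (100 ct) £14.46: over-the-counter medication → 0% + 2.75% local = 2.75% → £0.40
Poetry collection £21.88: books and periodicals → 7.75% + 0% local = 7.75% → £1.70
Road atlas £20.53: books and periodicals → 7.75% + 0% local = 7.75% → £1.59
Vitamin D (90 ct) £10.06: over-the-counter medication → 0% + 2.75% local = 2.75% → £0.28
Total tax = £0.30 + £0.40 + £1.70 + £1.59 + £0.28 = £4.27

£4.27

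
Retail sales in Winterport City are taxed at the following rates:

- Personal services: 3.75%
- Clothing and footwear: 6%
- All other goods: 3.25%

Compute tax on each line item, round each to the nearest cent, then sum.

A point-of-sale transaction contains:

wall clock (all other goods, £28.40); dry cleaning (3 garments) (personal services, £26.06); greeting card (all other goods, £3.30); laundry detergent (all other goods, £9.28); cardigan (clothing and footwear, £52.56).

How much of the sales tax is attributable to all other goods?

Wall clock £28.40: all other goods → 3.25% → £0.92
Greeting card £3.30: all other goods → 3.25% → £0.11
Laundry detergent £9.28: all other goods → 3.25% → £0.30
Tax on all other goods = £0.92 + £0.11 + £0.30 = £1.33

£1.33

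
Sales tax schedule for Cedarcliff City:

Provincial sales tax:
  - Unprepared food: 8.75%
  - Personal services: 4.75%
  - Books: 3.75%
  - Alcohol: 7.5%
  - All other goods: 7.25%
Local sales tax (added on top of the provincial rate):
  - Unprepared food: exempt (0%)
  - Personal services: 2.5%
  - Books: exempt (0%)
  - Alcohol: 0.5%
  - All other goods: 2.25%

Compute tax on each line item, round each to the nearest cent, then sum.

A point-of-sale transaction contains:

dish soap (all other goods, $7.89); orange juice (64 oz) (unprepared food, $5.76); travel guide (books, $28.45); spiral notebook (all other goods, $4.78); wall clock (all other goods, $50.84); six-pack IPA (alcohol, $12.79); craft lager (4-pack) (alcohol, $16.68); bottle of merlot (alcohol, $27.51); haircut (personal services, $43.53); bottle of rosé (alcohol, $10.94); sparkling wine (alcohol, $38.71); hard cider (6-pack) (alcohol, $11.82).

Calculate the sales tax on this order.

Dish soap $7.89: all other goods → 7.25% + 2.25% local = 9.5% → $0.75
Orange juice (64 oz) $5.76: unprepared food → 8.75% + 0% local = 8.75% → $0.50
Travel guide $28.45: books → 3.75% + 0% local = 3.75% → $1.07
Spiral notebook $4.78: all other goods → 7.25% + 2.25% local = 9.5% → $0.45
Wall clock $50.84: all other goods → 7.25% + 2.25% local = 9.5% → $4.83
Six-pack IPA $12.79: alcohol → 7.5% + 0.5% local = 8% → $1.02
Craft lager (4-pack) $16.68: alcohol → 7.5% + 0.5% local = 8% → $1.33
Bottle of merlot $27.51: alcohol → 7.5% + 0.5% local = 8% → $2.20
Haircut $43.53: personal services → 4.75% + 2.5% local = 7.25% → $3.16
Bottle of rosé $10.94: alcohol → 7.5% + 0.5% local = 8% → $0.88
Sparkling wine $38.71: alcohol → 7.5% + 0.5% local = 8% → $3.10
Hard cider (6-pack) $11.82: alcohol → 7.5% + 0.5% local = 8% → $0.95
Total tax = $0.75 + $0.50 + $1.07 + $0.45 + $4.83 + $1.02 + $1.33 + $2.20 + $3.16 + $0.88 + $3.10 + $0.95 = $20.24

$20.24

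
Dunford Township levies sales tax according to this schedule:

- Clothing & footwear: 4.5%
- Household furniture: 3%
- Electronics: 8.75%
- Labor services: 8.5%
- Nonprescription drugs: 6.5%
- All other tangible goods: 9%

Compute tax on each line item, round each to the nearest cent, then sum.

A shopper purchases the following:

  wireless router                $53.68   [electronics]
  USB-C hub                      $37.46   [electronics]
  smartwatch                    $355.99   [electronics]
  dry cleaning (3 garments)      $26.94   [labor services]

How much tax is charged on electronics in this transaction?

$39.13

Wireless router $53.68: electronics → 8.75% → $4.70
USB-C hub $37.46: electronics → 8.75% → $3.28
Smartwatch $355.99: electronics → 8.75% → $31.15
Tax on electronics = $4.70 + $3.28 + $31.15 = $39.13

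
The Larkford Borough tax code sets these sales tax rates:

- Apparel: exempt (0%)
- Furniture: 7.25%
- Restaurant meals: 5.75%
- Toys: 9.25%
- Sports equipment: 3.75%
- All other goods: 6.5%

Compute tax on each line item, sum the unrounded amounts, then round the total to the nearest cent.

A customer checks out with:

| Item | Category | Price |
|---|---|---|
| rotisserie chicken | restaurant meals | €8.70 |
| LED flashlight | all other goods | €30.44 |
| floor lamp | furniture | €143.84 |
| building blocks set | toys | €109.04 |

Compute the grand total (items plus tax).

Rotisserie chicken €8.70: restaurant meals → 5.75% → €0.50025
LED flashlight €30.44: all other goods → 6.5% → €1.9786
Floor lamp €143.84: furniture → 7.25% → €10.4284
Building blocks set €109.04: toys → 9.25% → €10.0862
Subtotal = €292.02; unrounded tax = €22.99345 → €22.99; total due = €315.01

€315.01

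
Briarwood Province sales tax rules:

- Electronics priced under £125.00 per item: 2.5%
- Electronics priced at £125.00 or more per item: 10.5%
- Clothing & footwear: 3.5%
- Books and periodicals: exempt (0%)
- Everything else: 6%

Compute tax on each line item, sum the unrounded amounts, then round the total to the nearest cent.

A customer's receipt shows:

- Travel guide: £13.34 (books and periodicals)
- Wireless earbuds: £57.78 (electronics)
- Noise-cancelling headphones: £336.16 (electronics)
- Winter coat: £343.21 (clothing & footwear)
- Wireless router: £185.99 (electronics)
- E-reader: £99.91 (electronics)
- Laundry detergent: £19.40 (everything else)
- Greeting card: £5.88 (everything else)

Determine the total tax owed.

£72.30

Travel guide £13.34: books and periodicals → 0% → £0.00
Wireless earbuds £57.78: electronics, under £125.00 → 2.5% → £1.4445
Noise-cancelling headphones £336.16: electronics, £125.00 or more → 10.5% → £35.2968
Winter coat £343.21: clothing & footwear → 3.5% → £12.01235
Wireless router £185.99: electronics, £125.00 or more → 10.5% → £19.52895
E-reader £99.91: electronics, under £125.00 → 2.5% → £2.49775
Laundry detergent £19.40: everything else → 6% → £1.164
Greeting card £5.88: everything else → 6% → £0.3528
Unrounded tax sum = £72.29715 → £72.30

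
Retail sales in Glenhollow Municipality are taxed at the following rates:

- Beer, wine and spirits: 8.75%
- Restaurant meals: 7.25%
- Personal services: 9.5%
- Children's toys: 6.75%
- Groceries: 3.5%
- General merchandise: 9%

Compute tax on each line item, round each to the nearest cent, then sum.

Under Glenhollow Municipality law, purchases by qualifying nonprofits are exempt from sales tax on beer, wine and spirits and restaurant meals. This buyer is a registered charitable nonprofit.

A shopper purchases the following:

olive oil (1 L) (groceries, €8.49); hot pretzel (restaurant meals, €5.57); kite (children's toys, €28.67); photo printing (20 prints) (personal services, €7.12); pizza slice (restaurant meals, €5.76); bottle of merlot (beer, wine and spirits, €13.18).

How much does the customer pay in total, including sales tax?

€71.71

Olive oil (1 L) €8.49: groceries → 3.5% → €0.30
Hot pretzel €5.57: restaurant meals, buyer-exempt → 0% → €0.00
Kite €28.67: children's toys → 6.75% → €1.94
Photo printing (20 prints) €7.12: personal services → 9.5% → €0.68
Pizza slice €5.76: restaurant meals, buyer-exempt → 0% → €0.00
Bottle of merlot €13.18: beer, wine and spirits, buyer-exempt → 0% → €0.00
Subtotal = €68.79; tax = €2.92; total due = €71.71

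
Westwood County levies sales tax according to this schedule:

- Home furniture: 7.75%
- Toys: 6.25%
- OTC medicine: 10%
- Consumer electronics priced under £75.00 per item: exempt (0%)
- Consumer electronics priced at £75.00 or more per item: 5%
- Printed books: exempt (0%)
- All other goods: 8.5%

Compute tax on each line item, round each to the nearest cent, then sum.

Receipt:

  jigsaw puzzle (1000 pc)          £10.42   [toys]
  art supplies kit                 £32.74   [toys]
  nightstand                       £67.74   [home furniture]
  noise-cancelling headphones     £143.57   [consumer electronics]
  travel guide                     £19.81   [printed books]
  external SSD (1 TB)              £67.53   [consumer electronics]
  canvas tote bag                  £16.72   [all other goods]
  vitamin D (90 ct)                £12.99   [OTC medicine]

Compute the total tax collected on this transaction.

£17.85

Jigsaw puzzle (1000 pc) £10.42: toys → 6.25% → £0.65
Art supplies kit £32.74: toys → 6.25% → £2.05
Nightstand £67.74: home furniture → 7.75% → £5.25
Noise-cancelling headphones £143.57: consumer electronics, £75.00 or more → 5% → £7.18
Travel guide £19.81: printed books → 0% → £0.00
External SSD (1 TB) £67.53: consumer electronics, under £75.00 → 0% → £0.00
Canvas tote bag £16.72: all other goods → 8.5% → £1.42
Vitamin D (90 ct) £12.99: OTC medicine → 10% → £1.30
Total tax = £0.65 + £2.05 + £5.25 + £7.18 + £1.42 + £1.30 = £17.85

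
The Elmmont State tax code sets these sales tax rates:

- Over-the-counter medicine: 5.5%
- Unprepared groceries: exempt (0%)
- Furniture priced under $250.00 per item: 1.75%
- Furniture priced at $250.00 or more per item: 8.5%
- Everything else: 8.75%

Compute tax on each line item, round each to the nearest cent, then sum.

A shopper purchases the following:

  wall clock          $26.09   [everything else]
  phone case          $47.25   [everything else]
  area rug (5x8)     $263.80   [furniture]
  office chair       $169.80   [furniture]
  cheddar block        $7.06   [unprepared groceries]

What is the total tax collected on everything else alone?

$6.41

Wall clock $26.09: everything else → 8.75% → $2.28
Phone case $47.25: everything else → 8.75% → $4.13
Tax on everything else = $2.28 + $4.13 = $6.41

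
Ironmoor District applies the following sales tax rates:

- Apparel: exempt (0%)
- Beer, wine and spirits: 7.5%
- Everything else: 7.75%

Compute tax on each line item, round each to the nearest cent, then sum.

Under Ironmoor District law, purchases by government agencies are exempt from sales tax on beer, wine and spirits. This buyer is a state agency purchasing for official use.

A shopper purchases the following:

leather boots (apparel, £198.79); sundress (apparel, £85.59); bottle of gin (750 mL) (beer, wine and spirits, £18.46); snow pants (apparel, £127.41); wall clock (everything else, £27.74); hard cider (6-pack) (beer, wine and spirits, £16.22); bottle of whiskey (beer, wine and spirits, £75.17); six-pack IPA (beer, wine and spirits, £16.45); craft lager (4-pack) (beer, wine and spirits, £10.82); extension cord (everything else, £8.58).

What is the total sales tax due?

£2.81

Leather boots £198.79: apparel → 0% → £0.00
Sundress £85.59: apparel → 0% → £0.00
Bottle of gin (750 mL) £18.46: beer, wine and spirits, buyer-exempt → 0% → £0.00
Snow pants £127.41: apparel → 0% → £0.00
Wall clock £27.74: everything else → 7.75% → £2.15
Hard cider (6-pack) £16.22: beer, wine and spirits, buyer-exempt → 0% → £0.00
Bottle of whiskey £75.17: beer, wine and spirits, buyer-exempt → 0% → £0.00
Six-pack IPA £16.45: beer, wine and spirits, buyer-exempt → 0% → £0.00
Craft lager (4-pack) £10.82: beer, wine and spirits, buyer-exempt → 0% → £0.00
Extension cord £8.58: everything else → 7.75% → £0.66
Total tax = £2.15 + £0.66 = £2.81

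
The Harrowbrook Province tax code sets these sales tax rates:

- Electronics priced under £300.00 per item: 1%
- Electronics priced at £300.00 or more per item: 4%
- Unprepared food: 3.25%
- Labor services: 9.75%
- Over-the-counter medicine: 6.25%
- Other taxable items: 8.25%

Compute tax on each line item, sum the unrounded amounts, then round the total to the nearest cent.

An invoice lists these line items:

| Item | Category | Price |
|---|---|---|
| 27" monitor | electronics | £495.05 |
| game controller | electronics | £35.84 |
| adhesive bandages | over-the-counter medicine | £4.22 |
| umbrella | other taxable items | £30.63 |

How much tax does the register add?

£22.95

27" monitor £495.05: electronics, £300.00 or more → 4% → £19.802
Game controller £35.84: electronics, under £300.00 → 1% → £0.3584
Adhesive bandages £4.22: over-the-counter medicine → 6.25% → £0.26375
Umbrella £30.63: other taxable items → 8.25% → £2.526975
Unrounded tax sum = £22.951125 → £22.95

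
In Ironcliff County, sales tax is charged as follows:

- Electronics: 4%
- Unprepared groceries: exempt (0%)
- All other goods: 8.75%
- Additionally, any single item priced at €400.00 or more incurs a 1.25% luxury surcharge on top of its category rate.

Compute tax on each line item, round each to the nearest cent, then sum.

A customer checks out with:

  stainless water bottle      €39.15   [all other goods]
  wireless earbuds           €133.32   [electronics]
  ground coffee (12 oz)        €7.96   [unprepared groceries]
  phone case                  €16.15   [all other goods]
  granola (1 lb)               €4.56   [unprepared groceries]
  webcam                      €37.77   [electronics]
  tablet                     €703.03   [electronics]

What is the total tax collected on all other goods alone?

Stainless water bottle €39.15: all other goods → 8.75% → €3.43
Phone case €16.15: all other goods → 8.75% → €1.41
Tax on all other goods = €3.43 + €1.41 = €4.84

€4.84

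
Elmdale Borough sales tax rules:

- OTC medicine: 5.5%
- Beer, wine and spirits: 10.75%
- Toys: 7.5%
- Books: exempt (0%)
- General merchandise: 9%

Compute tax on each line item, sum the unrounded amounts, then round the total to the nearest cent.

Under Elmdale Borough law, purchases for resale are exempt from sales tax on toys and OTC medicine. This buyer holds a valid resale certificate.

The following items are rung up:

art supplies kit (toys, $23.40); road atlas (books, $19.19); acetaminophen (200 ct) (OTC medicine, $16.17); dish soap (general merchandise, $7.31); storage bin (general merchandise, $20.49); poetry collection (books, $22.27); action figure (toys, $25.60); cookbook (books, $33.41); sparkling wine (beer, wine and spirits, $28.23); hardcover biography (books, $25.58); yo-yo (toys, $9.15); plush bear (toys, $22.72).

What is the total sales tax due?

$5.54

Art supplies kit $23.40: toys, buyer-exempt → 0% → $0.00
Road atlas $19.19: books → 0% → $0.00
Acetaminophen (200 ct) $16.17: OTC medicine, buyer-exempt → 0% → $0.00
Dish soap $7.31: general merchandise → 9% → $0.6579
Storage bin $20.49: general merchandise → 9% → $1.8441
Poetry collection $22.27: books → 0% → $0.00
Action figure $25.60: toys, buyer-exempt → 0% → $0.00
Cookbook $33.41: books → 0% → $0.00
Sparkling wine $28.23: beer, wine and spirits → 10.75% → $3.034725
Hardcover biography $25.58: books → 0% → $0.00
Yo-yo $9.15: toys, buyer-exempt → 0% → $0.00
Plush bear $22.72: toys, buyer-exempt → 0% → $0.00
Unrounded tax sum = $5.536725 → $5.54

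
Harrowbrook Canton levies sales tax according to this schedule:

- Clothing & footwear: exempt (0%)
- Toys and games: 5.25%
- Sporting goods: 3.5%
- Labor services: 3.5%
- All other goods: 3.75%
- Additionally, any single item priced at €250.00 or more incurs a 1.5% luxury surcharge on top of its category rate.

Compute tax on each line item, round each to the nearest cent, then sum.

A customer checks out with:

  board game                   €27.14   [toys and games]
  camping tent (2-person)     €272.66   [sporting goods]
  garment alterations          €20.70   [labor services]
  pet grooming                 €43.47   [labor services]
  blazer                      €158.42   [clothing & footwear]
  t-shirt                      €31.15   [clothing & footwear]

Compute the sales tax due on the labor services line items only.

€2.24

Garment alterations €20.70: labor services → 3.5% → €0.72
Pet grooming €43.47: labor services → 3.5% → €1.52
Tax on labor services = €0.72 + €1.52 = €2.24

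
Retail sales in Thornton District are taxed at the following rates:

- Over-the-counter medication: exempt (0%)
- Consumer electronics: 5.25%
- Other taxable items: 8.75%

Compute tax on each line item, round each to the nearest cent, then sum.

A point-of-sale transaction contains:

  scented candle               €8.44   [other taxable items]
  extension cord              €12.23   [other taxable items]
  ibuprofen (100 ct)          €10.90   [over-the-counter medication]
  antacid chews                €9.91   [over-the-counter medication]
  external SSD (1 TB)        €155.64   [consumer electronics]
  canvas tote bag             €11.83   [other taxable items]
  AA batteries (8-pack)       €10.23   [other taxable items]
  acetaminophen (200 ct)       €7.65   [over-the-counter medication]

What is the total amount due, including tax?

Scented candle €8.44: other taxable items → 8.75% → €0.74
Extension cord €12.23: other taxable items → 8.75% → €1.07
Ibuprofen (100 ct) €10.90: over-the-counter medication → 0% → €0.00
Antacid chews €9.91: over-the-counter medication → 0% → €0.00
External SSD (1 TB) €155.64: consumer electronics → 5.25% → €8.17
Canvas tote bag €11.83: other taxable items → 8.75% → €1.04
AA batteries (8-pack) €10.23: other taxable items → 8.75% → €0.90
Acetaminophen (200 ct) €7.65: over-the-counter medication → 0% → €0.00
Subtotal = €226.83; tax = €11.92; total due = €238.75

€238.75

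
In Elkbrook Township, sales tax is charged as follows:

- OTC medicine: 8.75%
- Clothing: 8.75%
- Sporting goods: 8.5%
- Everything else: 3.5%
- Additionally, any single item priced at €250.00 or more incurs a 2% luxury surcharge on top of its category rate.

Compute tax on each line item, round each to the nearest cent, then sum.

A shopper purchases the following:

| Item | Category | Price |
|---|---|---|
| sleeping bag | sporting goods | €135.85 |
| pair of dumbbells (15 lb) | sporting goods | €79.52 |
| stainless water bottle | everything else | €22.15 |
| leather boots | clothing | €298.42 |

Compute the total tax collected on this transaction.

Sleeping bag €135.85: sporting goods → 8.5% → €11.55
Pair of dumbbells (15 lb) €79.52: sporting goods → 8.5% → €6.76
Stainless water bottle €22.15: everything else → 3.5% → €0.78
Leather boots €298.42: clothing → 8.75% + 2% surcharge = 10.75% → €32.08
Total tax = €11.55 + €6.76 + €0.78 + €32.08 = €51.17

€51.17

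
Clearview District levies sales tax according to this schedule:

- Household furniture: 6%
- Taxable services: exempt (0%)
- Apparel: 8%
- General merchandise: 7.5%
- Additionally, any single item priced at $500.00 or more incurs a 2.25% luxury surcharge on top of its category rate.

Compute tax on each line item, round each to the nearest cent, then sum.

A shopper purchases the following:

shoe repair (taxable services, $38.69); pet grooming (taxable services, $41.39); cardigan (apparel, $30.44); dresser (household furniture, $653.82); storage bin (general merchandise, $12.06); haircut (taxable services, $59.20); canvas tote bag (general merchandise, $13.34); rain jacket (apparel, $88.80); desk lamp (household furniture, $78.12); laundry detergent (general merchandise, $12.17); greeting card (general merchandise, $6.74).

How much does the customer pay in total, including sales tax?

$1106.26

Shoe repair $38.69: taxable services → 0% → $0.00
Pet grooming $41.39: taxable services → 0% → $0.00
Cardigan $30.44: apparel → 8% → $2.44
Dresser $653.82: household furniture → 6% + 2.25% surcharge = 8.25% → $53.94
Storage bin $12.06: general merchandise → 7.5% → $0.90
Haircut $59.20: taxable services → 0% → $0.00
Canvas tote bag $13.34: general merchandise → 7.5% → $1.00
Rain jacket $88.80: apparel → 8% → $7.10
Desk lamp $78.12: household furniture → 6% → $4.69
Laundry detergent $12.17: general merchandise → 7.5% → $0.91
Greeting card $6.74: general merchandise → 7.5% → $0.51
Subtotal = $1034.77; tax = $71.49; total due = $1106.26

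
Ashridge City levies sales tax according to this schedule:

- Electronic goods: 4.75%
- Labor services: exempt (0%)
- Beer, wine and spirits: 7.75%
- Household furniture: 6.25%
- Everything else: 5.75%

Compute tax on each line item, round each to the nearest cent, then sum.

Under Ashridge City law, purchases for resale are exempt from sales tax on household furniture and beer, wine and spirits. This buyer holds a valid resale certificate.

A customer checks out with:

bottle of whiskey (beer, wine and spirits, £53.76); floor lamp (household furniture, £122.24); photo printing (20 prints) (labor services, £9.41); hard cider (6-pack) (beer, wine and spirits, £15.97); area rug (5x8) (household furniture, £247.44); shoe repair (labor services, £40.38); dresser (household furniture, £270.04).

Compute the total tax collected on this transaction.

Bottle of whiskey £53.76: beer, wine and spirits, buyer-exempt → 0% → £0.00
Floor lamp £122.24: household furniture, buyer-exempt → 0% → £0.00
Photo printing (20 prints) £9.41: labor services → 0% → £0.00
Hard cider (6-pack) £15.97: beer, wine and spirits, buyer-exempt → 0% → £0.00
Area rug (5x8) £247.44: household furniture, buyer-exempt → 0% → £0.00
Shoe repair £40.38: labor services → 0% → £0.00
Dresser £270.04: household furniture, buyer-exempt → 0% → £0.00
Total tax = £0.00

£0.00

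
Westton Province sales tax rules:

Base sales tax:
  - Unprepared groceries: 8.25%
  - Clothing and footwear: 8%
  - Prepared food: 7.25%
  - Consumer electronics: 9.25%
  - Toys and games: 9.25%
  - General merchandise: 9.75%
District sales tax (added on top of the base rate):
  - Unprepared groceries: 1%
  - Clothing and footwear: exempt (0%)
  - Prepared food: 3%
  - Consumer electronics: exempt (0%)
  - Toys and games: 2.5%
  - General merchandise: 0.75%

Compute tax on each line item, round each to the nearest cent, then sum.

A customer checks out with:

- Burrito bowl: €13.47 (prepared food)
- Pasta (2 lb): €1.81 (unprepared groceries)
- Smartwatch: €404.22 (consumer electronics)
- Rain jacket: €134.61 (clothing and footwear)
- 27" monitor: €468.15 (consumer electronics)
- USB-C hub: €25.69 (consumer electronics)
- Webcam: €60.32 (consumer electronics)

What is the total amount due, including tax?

€1209.24

Burrito bowl €13.47: prepared food → 7.25% + 3% district = 10.25% → €1.38
Pasta (2 lb) €1.81: unprepared groceries → 8.25% + 1% district = 9.25% → €0.17
Smartwatch €404.22: consumer electronics → 9.25% + 0% district = 9.25% → €37.39
Rain jacket €134.61: clothing and footwear → 8% + 0% district = 8% → €10.77
27" monitor €468.15: consumer electronics → 9.25% + 0% district = 9.25% → €43.30
USB-C hub €25.69: consumer electronics → 9.25% + 0% district = 9.25% → €2.38
Webcam €60.32: consumer electronics → 9.25% + 0% district = 9.25% → €5.58
Subtotal = €1108.27; tax = €100.97; total due = €1209.24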